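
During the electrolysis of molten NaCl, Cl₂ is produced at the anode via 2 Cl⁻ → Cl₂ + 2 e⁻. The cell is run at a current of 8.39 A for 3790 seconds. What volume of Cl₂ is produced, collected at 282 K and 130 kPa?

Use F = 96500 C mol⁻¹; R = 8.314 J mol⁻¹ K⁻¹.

Q = I·t = 8.390 A × 3790.0 s = 31800 C.
n(e⁻) = Q/F = 31800 / 96500 = 0.3295 mol.
2 electrons are transferred per Cl₂ molecule, so n(Cl₂) = 0.3295 / 2 = 0.1648 mol.
V = nRT/P = (0.1648 × 8.314 × 282) / (130 × 10³ Pa) = 0.00297 m³ = 2.97 L.

2.97 L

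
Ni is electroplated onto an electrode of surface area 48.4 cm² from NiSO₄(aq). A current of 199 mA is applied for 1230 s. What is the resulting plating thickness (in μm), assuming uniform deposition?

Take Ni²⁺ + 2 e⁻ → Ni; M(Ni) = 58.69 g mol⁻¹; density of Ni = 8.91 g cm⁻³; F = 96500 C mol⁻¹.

Q = I·t = 0.1990 × 1230.0 = 244.8 C; n(e⁻) = 0.002536 mol.
n(Ni) = n(e⁻)/2 = 0.001268 mol, so m = 0.001268 × 58.69 = 0.07443 g.
Volume = m/ρ = 0.07443 / 8.91 = 0.008354 cm³.
Thickness = V/A = 0.008354 / 48.4 = 1.73 × 10⁻⁴ cm = 1.73 μm.

1.73 μm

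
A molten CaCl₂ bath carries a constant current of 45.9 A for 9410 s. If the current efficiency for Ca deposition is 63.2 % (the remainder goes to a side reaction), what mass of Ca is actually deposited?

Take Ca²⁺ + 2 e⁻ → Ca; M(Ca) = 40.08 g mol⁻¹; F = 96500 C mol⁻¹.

56.7 g

Q = I·t = 45.90 × 9410.0 = 431900 C.
n(e⁻) = 431900/96500 = 4.476 mol; theoretically n(Ca) = 4.476/2 = 2.238 mol, m_theo = 89.70 g.
At 63.2 % efficiency, m_actual = 0.632 × 89.70 = 56.7 g.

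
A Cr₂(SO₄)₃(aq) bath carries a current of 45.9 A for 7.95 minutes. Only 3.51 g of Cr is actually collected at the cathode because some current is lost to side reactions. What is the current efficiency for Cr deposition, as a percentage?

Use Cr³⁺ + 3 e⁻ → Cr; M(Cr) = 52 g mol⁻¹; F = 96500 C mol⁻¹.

Q = I·t = 45.90 × 477.00 = 21890 C; n(e⁻) = 21890/96500 = 0.2269 mol.
Theoretical n(Cr) = n(e⁻)/3 = 0.07563 mol, i.e. m_theo = 0.07563 × 52 = 3.933 g.
Efficiency = m_actual / m_theo = 3.51 / 3.933 = 89.3 %.

89.3 %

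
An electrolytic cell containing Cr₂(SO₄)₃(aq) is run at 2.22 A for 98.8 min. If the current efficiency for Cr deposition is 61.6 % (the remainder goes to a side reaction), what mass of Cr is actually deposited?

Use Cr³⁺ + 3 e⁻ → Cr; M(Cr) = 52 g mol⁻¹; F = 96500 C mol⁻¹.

1.46 g

Q = I·t = 2.220 × 5928.0 = 13160 C.
n(e⁻) = 13160/96500 = 0.1364 mol; theoretically n(Cr) = 0.1364/3 = 0.04546 mol, m_theo = 2.364 g.
At 61.6 % efficiency, m_actual = 0.616 × 2.364 = 1.46 g.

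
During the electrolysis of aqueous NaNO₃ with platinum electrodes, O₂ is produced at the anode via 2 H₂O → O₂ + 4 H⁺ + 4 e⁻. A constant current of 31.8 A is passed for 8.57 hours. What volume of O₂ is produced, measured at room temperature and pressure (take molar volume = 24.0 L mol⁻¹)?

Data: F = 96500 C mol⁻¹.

Q = I·t = 31.80 A × 30852 s = 981100 C.
n(e⁻) = Q/F = 981100 / 96500 = 10.17 mol.
4 electrons are transferred per O₂ molecule, so n(O₂) = 10.17 / 4 = 2.542 mol.
V = n × V_m = 2.542 × 24.0 = 61.0 L.

61.0 L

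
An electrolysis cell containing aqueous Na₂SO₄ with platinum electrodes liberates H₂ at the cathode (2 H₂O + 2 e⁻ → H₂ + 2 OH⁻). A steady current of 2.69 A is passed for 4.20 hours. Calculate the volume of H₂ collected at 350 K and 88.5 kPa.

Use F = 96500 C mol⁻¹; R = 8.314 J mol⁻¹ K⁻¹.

6.93 L

Q = I·t = 2.690 A × 15120 s = 40670 C.
n(e⁻) = Q/F = 40670 / 96500 = 0.4215 mol.
2 electrons are transferred per H₂ molecule, so n(H₂) = 0.4215 / 2 = 0.2107 mol.
V = nRT/P = (0.2107 × 8.314 × 350) / (88.5 × 10³ Pa) = 0.00693 m³ = 6.93 L.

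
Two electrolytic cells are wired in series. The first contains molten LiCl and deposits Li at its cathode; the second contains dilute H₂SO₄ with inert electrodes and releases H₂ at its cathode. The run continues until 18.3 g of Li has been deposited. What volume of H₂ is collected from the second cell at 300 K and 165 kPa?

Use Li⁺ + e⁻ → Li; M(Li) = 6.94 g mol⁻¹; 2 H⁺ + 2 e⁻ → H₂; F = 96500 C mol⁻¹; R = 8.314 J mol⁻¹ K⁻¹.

n(Li) = 18.3 / 6.94 = 2.637 mol, so n(e⁻) = 1 × 2.637 = 2.637 mol.
The cells are in series, so the same 2.637 mol of electrons passes through the second cell.
2 H⁺ + 2 e⁻ → H₂ — 2 mol e⁻ per mol H₂, so n(H₂) = 2.637/2 = 1.318 mol.
V = nRT/P = (1.318 × 8.314 × 300) / (165 × 10³) = 0.0199 m³ = 19.9 L.

19.9 L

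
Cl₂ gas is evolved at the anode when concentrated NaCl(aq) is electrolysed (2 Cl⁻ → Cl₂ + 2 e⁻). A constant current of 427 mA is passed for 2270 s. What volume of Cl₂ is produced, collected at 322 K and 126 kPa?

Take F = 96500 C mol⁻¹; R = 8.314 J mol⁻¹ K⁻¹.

0.107 L

Q = I·t = 0.4270 A × 2270.0 s = 969.3 C.
n(e⁻) = Q/F = 969.3 / 96500 = 0.01004 mol.
2 electrons are transferred per Cl₂ molecule, so n(Cl₂) = 0.01004 / 2 = 0.005022 mol.
V = nRT/P = (0.005022 × 8.314 × 322) / (126 × 10³ Pa) = 1.07 × 10⁻⁴ m³ = 0.107 L.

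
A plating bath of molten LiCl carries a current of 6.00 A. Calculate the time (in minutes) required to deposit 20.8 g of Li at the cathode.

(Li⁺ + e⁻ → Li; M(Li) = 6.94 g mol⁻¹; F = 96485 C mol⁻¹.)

803 min

n(Li) = m/M = 20.8 / 6.94 = 2.997 mol.
Each Li atom requires 1 electron, so n(e⁻) = 1 × 2.997 = 2.997 mol.
Q = n(e⁻)·F = 2.997 × 96485 = 289200 C.
t = Q/I = 289200 / 6.000 A = 48200 s = 803 min.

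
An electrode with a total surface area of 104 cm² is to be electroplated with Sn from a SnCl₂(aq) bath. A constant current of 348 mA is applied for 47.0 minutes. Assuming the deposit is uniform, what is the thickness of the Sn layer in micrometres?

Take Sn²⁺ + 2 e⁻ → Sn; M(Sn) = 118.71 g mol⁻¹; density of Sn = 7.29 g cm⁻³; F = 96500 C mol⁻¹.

Q = I·t = 0.3480 × 2820.0 = 981.4 C; n(e⁻) = 0.01017 mol.
n(Sn) = n(e⁻)/2 = 0.005085 mol, so m = 0.005085 × 118.71 = 0.6036 g.
Volume = m/ρ = 0.6036 / 7.29 = 0.08280 cm³.
Thickness = V/A = 0.08280 / 104 = 7.96 × 10⁻⁴ cm = 7.96 μm.

7.96 μm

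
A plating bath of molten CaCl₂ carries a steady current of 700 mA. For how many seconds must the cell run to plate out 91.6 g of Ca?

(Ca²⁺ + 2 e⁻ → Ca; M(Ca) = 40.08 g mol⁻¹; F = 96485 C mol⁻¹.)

6.30 × 10⁵ s

n(Ca) = m/M = 91.6 / 40.08 = 2.285 mol.
Each Ca atom requires 2 electrons, so n(e⁻) = 2 × 2.285 = 4.571 mol.
Q = n(e⁻)·F = 4.571 × 96485 = 441000 C.
t = Q/I = 441000 / 0.7000 A = 630000 s.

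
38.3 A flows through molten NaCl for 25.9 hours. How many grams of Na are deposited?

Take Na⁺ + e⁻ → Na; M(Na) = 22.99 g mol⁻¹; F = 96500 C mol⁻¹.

851 g

Q = I·t = 38.30 A × 93240 s = 3571000 C.
n(e⁻) = Q/F = 3571000 / 96500 = 37.01 mol.
Na⁺ + e⁻ → Na, so n(Na) = n(e⁻)/1 = 37.01 mol.
m = n·M = 37.01 × 22.99 = 851 g.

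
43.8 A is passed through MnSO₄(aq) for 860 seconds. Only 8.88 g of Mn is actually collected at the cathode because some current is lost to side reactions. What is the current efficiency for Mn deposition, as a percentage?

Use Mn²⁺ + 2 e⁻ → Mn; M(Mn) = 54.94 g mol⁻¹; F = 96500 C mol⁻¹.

82.8 %

Q = I·t = 43.80 × 860.00 = 37670 C; n(e⁻) = 37670/96500 = 0.3903 mol.
Theoretical n(Mn) = n(e⁻)/2 = 0.1952 mol, i.e. m_theo = 0.1952 × 54.94 = 10.72 g.
Efficiency = m_actual / m_theo = 8.88 / 10.72 = 82.8 %.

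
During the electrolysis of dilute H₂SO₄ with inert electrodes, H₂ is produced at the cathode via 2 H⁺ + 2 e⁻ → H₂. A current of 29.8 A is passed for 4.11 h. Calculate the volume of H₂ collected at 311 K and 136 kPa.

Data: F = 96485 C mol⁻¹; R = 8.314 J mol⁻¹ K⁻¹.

Q = I·t = 29.80 A × 14796 s = 440900 C.
n(e⁻) = Q/F = 440900 / 96485 = 4.570 mol.
2 electrons are transferred per H₂ molecule, so n(H₂) = 4.570 / 2 = 2.285 mol.
V = nRT/P = (2.285 × 8.314 × 311) / (136 × 10³ Pa) = 0.0434 m³ = 43.4 L.

43.4 L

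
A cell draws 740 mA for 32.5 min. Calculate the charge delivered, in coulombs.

Q = I·t = 0.7400 A × 1950.0 s = 1440 C.

1440 C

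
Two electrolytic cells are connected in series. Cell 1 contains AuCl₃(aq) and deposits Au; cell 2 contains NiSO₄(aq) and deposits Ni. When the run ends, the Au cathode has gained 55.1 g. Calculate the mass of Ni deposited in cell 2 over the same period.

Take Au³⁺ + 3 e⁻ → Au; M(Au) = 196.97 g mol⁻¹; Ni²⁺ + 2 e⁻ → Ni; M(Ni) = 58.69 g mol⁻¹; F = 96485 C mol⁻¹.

n(Au) = 55.1 / 196.97 = 0.2797 mol.
Since Au³⁺ + 3 e⁻ → Au, n(e⁻) passed = 3 × 0.2797 = 0.8392 mol.
Cells in series carry the same charge, so the same 0.8392 mol of electrons passes through cell 2.
Ni²⁺ + 2 e⁻ → Ni, so n(Ni) = 0.8392 / 2 = 0.4196 mol.
m(Ni) = 0.4196 × 58.69 = 24.6 g.

24.6 g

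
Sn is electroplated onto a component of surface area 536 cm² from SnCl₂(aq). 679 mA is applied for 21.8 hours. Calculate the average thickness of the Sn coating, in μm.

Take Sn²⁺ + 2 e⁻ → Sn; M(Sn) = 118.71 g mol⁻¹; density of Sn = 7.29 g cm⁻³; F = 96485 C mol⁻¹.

83.9 μm

Q = I·t = 0.6790 × 78480 = 53290 C; n(e⁻) = 0.5523 mol.
n(Sn) = n(e⁻)/2 = 0.2761 mol, so m = 0.2761 × 118.71 = 32.78 g.
Volume = m/ρ = 32.78 / 7.29 = 4.497 cm³.
Thickness = V/A = 4.497 / 536 = 0.00839 cm = 83.9 μm.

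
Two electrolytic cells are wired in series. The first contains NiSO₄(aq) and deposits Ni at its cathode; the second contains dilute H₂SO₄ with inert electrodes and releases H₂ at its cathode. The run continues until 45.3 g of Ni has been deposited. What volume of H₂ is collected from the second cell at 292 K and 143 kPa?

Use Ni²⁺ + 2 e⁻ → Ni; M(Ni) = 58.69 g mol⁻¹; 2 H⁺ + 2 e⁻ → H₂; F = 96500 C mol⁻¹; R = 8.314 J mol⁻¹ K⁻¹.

13.1 L

n(Ni) = 45.3 / 58.69 = 0.7719 mol, so n(e⁻) = 2 × 0.7719 = 1.544 mol.
The cells are in series, so the same 1.544 mol of electrons passes through the second cell.
2 H⁺ + 2 e⁻ → H₂ — 2 mol e⁻ per mol H₂, so n(H₂) = 1.544/2 = 0.7719 mol.
V = nRT/P = (0.7719 × 8.314 × 292) / (143 × 10³) = 0.0131 m³ = 13.1 L.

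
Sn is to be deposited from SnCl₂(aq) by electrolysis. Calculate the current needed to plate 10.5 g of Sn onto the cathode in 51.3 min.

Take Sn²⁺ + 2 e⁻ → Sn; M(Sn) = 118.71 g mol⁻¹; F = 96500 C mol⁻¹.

n(Sn) = 10.5 / 118.71 = 0.08845 mol.
n(e⁻) = 2 × 0.08845 = 0.1769 mol.
Q = n(e⁻)·F = 0.1769 × 96500 = 17070 C.
I = Q/t = 17070 / 3078.0 s = 5.55 A.

5.55 A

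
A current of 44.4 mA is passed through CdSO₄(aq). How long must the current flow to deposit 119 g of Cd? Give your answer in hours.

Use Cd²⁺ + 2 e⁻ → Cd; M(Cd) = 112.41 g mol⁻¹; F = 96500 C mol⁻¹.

n(Cd) = m/M = 119 / 112.41 = 1.059 mol.
Each Cd atom requires 2 electrons, so n(e⁻) = 2 × 1.059 = 2.117 mol.
Q = n(e⁻)·F = 2.117 × 96500 = 204300 C.
t = Q/I = 204300 / 0.04440 A = 4602000 s = 1280 h.

1280 h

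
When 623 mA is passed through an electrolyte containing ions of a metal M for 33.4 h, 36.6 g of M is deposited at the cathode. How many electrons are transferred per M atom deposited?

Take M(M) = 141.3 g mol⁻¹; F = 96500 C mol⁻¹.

3

Q = I·t = 0.6230 A × 120240 s = 74910 C, so n(e⁻) = 74910/96500 = 0.7763 mol.
n(M) deposited = 36.6 / 141.3 = 0.2590 mol.
Electrons per atom = n(e⁻)/n(M) = 0.7763 / 0.2590 = 3.00 ≈ 3, so the ion is M³⁺.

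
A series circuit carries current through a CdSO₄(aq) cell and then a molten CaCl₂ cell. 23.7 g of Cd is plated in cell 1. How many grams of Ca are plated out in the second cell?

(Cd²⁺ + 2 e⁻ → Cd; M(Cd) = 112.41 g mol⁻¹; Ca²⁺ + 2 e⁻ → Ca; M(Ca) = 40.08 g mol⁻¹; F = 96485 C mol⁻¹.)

8.45 g

n(Cd) = 23.7 / 112.41 = 0.2108 mol.
Since Cd²⁺ + 2 e⁻ → Cd, n(e⁻) passed = 2 × 0.2108 = 0.4217 mol.
Cells in series carry the same charge, so the same 0.4217 mol of electrons passes through cell 2.
Ca²⁺ + 2 e⁻ → Ca, so n(Ca) = 0.4217 / 2 = 0.2108 mol.
m(Ca) = 0.2108 × 40.08 = 8.45 g.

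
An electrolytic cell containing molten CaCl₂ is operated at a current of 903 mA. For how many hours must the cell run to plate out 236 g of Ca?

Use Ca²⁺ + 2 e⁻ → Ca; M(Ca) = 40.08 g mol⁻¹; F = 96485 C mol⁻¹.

n(Ca) = m/M = 236 / 40.08 = 5.888 mol.
Each Ca atom requires 2 electrons, so n(e⁻) = 2 × 5.888 = 11.78 mol.
Q = n(e⁻)·F = 11.78 × 96485 = 1136000 C.
t = Q/I = 1136000 / 0.9030 A = 1258000 s = 350 h.

350 h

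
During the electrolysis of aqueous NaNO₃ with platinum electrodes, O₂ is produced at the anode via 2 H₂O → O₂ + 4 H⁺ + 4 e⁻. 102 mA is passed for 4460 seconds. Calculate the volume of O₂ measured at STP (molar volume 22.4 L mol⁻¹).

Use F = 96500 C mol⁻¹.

0.0264 L

Q = I·t = 0.1020 A × 4460.0 s = 454.9 C.
n(e⁻) = Q/F = 454.9 / 96500 = 0.004714 mol.
4 electrons are transferred per O₂ molecule, so n(O₂) = 0.004714 / 4 = 0.001179 mol.
V = n × V_m = 0.001179 × 22.4 = 0.0264 L.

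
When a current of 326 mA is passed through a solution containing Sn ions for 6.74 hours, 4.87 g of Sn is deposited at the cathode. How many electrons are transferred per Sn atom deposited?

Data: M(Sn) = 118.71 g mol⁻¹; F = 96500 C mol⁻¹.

2

Q = I·t = 0.3260 A × 24264 s = 7910 C, so n(e⁻) = 7910/96500 = 0.08197 mol.
n(Sn) deposited = 4.87 / 118.71 = 0.04102 mol.
Electrons per atom = n(e⁻)/n(Sn) = 0.08197 / 0.04102 = 2.00 ≈ 2, so the ion is Sn²⁺.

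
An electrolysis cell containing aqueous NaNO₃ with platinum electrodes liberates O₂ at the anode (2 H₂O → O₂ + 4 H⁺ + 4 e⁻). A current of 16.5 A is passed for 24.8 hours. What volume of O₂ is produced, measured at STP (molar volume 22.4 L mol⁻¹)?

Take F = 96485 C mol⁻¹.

85.5 L

Q = I·t = 16.50 A × 89280 s = 1473000 C.
n(e⁻) = Q/F = 1473000 / 96485 = 15.27 mol.
4 electrons are transferred per O₂ molecule, so n(O₂) = 15.27 / 4 = 3.817 mol.
V = n × V_m = 3.817 × 22.4 = 85.5 L.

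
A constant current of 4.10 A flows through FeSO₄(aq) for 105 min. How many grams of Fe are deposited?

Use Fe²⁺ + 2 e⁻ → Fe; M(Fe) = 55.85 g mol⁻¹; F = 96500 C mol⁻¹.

7.47 g

Q = I·t = 4.100 A × 6300.0 s = 25830 C.
n(e⁻) = Q/F = 25830 / 96500 = 0.2677 mol.
Fe²⁺ + 2 e⁻ → Fe, so n(Fe) = n(e⁻)/2 = 0.1338 mol.
m = n·M = 0.1338 × 55.85 = 7.47 g.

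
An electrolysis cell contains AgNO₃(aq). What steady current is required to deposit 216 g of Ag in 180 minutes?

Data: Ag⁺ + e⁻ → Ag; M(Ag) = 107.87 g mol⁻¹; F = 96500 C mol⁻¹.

n(Ag) = 216 / 107.87 = 2.002 mol.
n(e⁻) = 1 × 2.002 = 2.002 mol.
Q = n(e⁻)·F = 2.002 × 96500 = 193200 C.
I = Q/t = 193200 / 10800 s = 17.9 A.

17.9 A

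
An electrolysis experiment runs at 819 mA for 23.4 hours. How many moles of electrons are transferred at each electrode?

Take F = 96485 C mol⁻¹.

Q = I·t = 0.8190 A × 84240 s = 68990 C.
n(e⁻) = Q/F = 68990 / 96485 = 0.715 mol.

0.715 mol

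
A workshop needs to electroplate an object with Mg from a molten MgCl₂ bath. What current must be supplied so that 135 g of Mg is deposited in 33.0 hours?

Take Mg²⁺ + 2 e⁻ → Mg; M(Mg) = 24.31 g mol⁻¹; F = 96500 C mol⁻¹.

9.02 A

n(Mg) = 135 / 24.31 = 5.553 mol.
n(e⁻) = 2 × 5.553 = 11.11 mol.
Q = n(e⁻)·F = 11.11 × 96500 = 1072000 C.
I = Q/t = 1072000 / 118800 s = 9.02 A.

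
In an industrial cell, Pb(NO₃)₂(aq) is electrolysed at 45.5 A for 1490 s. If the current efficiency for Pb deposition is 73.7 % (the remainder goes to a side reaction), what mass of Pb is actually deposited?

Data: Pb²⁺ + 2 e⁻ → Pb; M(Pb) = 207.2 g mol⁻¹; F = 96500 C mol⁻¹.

Q = I·t = 45.50 × 1490.0 = 67800 C.
n(e⁻) = 67800/96500 = 0.7025 mol; theoretically n(Pb) = 0.7025/2 = 0.3513 mol, m_theo = 72.78 g.
At 73.7 % efficiency, m_actual = 0.737 × 72.78 = 53.6 g.

53.6 g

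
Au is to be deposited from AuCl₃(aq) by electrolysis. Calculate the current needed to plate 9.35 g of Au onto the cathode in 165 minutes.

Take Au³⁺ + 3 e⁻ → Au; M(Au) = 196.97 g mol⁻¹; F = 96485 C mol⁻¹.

1.39 A

n(Au) = 9.35 / 196.97 = 0.04747 mol.
n(e⁻) = 3 × 0.04747 = 0.1424 mol.
Q = n(e⁻)·F = 0.1424 × 96485 = 13740 C.
I = Q/t = 13740 / 9900.0 s = 1.39 A.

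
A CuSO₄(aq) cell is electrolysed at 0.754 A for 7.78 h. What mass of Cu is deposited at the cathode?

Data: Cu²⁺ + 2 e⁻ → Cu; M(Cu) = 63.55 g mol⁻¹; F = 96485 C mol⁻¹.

Q = I·t = 0.7540 A × 28008 s = 21120 C.
n(e⁻) = Q/F = 21120 / 96485 = 0.2189 mol.
Cu²⁺ + 2 e⁻ → Cu, so n(Cu) = n(e⁻)/2 = 0.1094 mol.
m = n·M = 0.1094 × 63.55 = 6.95 g.

6.95 g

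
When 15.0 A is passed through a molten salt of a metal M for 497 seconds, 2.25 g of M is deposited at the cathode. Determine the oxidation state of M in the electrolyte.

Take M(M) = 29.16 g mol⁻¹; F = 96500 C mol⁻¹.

Q = I·t = 15.00 A × 497.00 s = 7455 C, so n(e⁻) = 7455/96500 = 0.07725 mol.
n(M) deposited = 2.25 / 29.16 = 0.07716 mol.
Electrons per atom = n(e⁻)/n(M) = 0.07725 / 0.07716 = 1.00 ≈ 1, so the ion is M⁺.

+1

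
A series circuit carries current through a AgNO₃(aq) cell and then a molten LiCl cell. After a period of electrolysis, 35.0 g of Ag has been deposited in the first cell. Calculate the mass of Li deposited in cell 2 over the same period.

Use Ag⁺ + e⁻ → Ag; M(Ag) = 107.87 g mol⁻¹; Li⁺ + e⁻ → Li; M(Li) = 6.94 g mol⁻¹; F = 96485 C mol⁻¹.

n(Ag) = 35.0 / 107.87 = 0.3245 mol.
Since Ag⁺ + e⁻ → Ag, n(e⁻) passed = 1 × 0.3245 = 0.3245 mol.
Cells in series carry the same charge, so the same 0.3245 mol of electrons passes through cell 2.
Li⁺ + e⁻ → Li, so n(Li) = 0.3245 / 1 = 0.3245 mol.
m(Li) = 0.3245 × 6.94 = 2.25 g.

2.25 g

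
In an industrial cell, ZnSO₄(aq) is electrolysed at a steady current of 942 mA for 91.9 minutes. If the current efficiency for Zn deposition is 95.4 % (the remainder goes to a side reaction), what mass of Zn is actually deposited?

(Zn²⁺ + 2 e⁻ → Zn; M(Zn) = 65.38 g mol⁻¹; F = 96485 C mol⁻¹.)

1.68 g

Q = I·t = 0.9420 × 5514.0 = 5194 C.
n(e⁻) = 5194/96485 = 0.05383 mol; theoretically n(Zn) = 0.05383/2 = 0.02692 mol, m_theo = 1.760 g.
At 95.4 % efficiency, m_actual = 0.954 × 1.760 = 1.68 g.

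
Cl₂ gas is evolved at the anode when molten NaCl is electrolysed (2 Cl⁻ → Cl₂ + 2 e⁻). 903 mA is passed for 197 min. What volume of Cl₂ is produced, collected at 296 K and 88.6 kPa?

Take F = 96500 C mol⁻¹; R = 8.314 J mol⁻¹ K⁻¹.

Q = I·t = 0.9030 A × 11820 s = 10670 C.
n(e⁻) = Q/F = 10670 / 96500 = 0.1106 mol.
2 electrons are transferred per Cl₂ molecule, so n(Cl₂) = 0.1106 / 2 = 0.05530 mol.
V = nRT/P = (0.05530 × 8.314 × 296) / (88.6 × 10³ Pa) = 0.00154 m³ = 1.54 L.

1.54 L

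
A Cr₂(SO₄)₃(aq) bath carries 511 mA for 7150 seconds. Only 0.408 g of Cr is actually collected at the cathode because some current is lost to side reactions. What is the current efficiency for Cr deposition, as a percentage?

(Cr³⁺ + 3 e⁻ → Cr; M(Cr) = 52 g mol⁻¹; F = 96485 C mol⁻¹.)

Q = I·t = 0.5110 × 7150.0 = 3654 C; n(e⁻) = 3654/96485 = 0.03787 mol.
Theoretical n(Cr) = n(e⁻)/3 = 0.01262 mol, i.e. m_theo = 0.01262 × 52 = 0.6564 g.
Efficiency = m_actual / m_theo = 0.408 / 0.6564 = 62.2 %.

62.2 %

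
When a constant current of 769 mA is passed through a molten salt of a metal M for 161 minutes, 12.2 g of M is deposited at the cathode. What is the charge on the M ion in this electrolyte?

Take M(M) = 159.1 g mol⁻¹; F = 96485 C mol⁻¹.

+1

Q = I·t = 0.7690 A × 9660.0 s = 7429 C, so n(e⁻) = 7429/96485 = 0.07699 mol.
n(M) deposited = 12.2 / 159.1 = 0.07668 mol.
Electrons per atom = n(e⁻)/n(M) = 0.07699 / 0.07668 = 1.00 ≈ 1, so the ion is M⁺.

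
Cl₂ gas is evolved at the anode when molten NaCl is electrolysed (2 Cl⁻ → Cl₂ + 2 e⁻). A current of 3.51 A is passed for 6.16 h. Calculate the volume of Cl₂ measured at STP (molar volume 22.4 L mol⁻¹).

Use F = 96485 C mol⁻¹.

Q = I·t = 3.510 A × 22176 s = 77840 C.
n(e⁻) = Q/F = 77840 / 96485 = 0.8067 mol.
2 electrons are transferred per Cl₂ molecule, so n(Cl₂) = 0.8067 / 2 = 0.4034 mol.
V = n × V_m = 0.4034 × 22.4 = 9.04 L.

9.04 L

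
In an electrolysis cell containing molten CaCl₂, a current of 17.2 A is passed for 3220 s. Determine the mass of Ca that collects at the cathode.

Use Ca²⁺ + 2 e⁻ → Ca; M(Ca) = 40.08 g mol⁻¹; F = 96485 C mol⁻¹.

11.5 g

Q = I·t = 17.20 A × 3220.0 s = 55380 C.
n(e⁻) = Q/F = 55380 / 96485 = 0.5740 mol.
Ca²⁺ + 2 e⁻ → Ca, so n(Ca) = n(e⁻)/2 = 0.2870 mol.
m = n·M = 0.2870 × 40.08 = 11.5 g.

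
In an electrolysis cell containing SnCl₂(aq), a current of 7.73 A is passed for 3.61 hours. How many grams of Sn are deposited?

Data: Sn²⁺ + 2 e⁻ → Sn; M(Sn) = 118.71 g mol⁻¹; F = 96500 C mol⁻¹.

61.8 g

Q = I·t = 7.730 A × 12996 s = 100500 C.
n(e⁻) = Q/F = 100500 / 96500 = 1.041 mol.
Sn²⁺ + 2 e⁻ → Sn, so n(Sn) = n(e⁻)/2 = 0.5205 mol.
m = n·M = 0.5205 × 118.71 = 61.8 g.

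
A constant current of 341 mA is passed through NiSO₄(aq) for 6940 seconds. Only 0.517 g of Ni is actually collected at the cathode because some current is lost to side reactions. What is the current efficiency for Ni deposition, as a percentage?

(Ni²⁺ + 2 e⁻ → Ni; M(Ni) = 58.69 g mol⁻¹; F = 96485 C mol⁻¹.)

71.8 %

Q = I·t = 0.3410 × 6940.0 = 2367 C; n(e⁻) = 2367/96485 = 0.02453 mol.
Theoretical n(Ni) = n(e⁻)/2 = 0.01226 mol, i.e. m_theo = 0.01226 × 58.69 = 0.7198 g.
Efficiency = m_actual / m_theo = 0.517 / 0.7198 = 71.8 %.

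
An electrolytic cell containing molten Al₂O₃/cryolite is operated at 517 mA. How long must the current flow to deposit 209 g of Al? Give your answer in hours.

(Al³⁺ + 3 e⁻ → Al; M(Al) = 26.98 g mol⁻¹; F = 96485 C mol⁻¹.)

n(Al) = m/M = 209 / 26.98 = 7.746 mol.
Each Al atom requires 3 electrons, so n(e⁻) = 3 × 7.746 = 23.24 mol.
Q = n(e⁻)·F = 23.24 × 96485 = 2242000 C.
t = Q/I = 2242000 / 0.5170 A = 4337000 s = 1200 h.

1200 h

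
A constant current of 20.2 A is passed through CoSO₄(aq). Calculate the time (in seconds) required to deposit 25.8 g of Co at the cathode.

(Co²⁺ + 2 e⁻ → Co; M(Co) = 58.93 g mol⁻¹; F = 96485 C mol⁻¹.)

n(Co) = m/M = 25.8 / 58.93 = 0.4378 mol.
Each Co atom requires 2 electrons, so n(e⁻) = 2 × 0.4378 = 0.8756 mol.
Q = n(e⁻)·F = 0.8756 × 96485 = 84480 C.
t = Q/I = 84480 / 20.20 A = 4182 s.

4180 s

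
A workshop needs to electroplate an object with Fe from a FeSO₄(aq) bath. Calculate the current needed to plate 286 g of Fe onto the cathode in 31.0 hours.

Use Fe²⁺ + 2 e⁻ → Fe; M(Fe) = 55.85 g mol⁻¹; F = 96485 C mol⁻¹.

n(Fe) = 286 / 55.85 = 5.121 mol.
n(e⁻) = 2 × 5.121 = 10.24 mol.
Q = n(e⁻)·F = 10.24 × 96485 = 988200 C.
I = Q/t = 988200 / 111600 s = 8.85 A.

8.85 A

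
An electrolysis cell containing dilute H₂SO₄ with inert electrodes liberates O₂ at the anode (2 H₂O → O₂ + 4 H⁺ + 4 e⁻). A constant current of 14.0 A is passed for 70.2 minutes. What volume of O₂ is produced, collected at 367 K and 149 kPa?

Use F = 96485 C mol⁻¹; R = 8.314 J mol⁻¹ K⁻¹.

Q = I·t = 14.00 A × 4212.0 s = 58970 C.
n(e⁻) = Q/F = 58970 / 96485 = 0.6112 mol.
4 electrons are transferred per O₂ molecule, so n(O₂) = 0.6112 / 4 = 0.1528 mol.
V = nRT/P = (0.1528 × 8.314 × 367) / (149 × 10³ Pa) = 0.00313 m³ = 3.13 L.

3.13 L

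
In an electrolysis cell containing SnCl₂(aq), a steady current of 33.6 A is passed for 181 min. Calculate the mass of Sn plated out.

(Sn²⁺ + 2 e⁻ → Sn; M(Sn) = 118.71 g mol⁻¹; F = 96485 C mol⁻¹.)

Q = I·t = 33.60 A × 10860 s = 364900 C.
n(e⁻) = Q/F = 364900 / 96485 = 3.782 mol.
Sn²⁺ + 2 e⁻ → Sn, so n(Sn) = n(e⁻)/2 = 1.891 mol.
m = n·M = 1.891 × 118.71 = 224 g.

224 g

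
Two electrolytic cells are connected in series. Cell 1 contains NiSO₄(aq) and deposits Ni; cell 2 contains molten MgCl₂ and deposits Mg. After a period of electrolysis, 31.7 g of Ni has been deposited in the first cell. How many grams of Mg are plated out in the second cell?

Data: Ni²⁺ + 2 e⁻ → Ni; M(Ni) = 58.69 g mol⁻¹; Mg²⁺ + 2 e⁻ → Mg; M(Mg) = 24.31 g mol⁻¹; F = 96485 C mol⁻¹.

13.1 g

n(Ni) = 31.7 / 58.69 = 0.5401 mol.
Since Ni²⁺ + 2 e⁻ → Ni, n(e⁻) passed = 2 × 0.5401 = 1.080 mol.
Cells in series carry the same charge, so the same 1.080 mol of electrons passes through cell 2.
Mg²⁺ + 2 e⁻ → Mg, so n(Mg) = 1.080 / 2 = 0.5401 mol.
m(Mg) = 0.5401 × 24.31 = 13.1 g.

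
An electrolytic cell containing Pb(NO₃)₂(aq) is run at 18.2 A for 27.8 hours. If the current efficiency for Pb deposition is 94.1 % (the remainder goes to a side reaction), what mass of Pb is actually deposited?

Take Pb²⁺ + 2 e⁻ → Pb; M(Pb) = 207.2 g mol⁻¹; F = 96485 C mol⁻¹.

Q = I·t = 18.20 × 100080 = 1821000 C.
n(e⁻) = 1821000/96485 = 18.88 mol; theoretically n(Pb) = 18.88/2 = 9.439 mol, m_theo = 1956 g.
At 94.1 % efficiency, m_actual = 0.941 × 1956 = 1840 g.

1840 g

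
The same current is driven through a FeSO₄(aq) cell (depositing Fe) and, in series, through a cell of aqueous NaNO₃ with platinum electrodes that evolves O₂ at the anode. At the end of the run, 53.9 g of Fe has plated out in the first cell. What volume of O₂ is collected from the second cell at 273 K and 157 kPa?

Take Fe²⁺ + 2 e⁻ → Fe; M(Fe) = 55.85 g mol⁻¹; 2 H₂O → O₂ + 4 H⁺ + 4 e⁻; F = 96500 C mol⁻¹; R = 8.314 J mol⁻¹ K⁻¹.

n(Fe) = 53.9 / 55.85 = 0.9651 mol, so n(e⁻) = 2 × 0.9651 = 1.930 mol.
The cells are in series, so the same 1.930 mol of electrons passes through the second cell.
2 H₂O → O₂ + 4 H⁺ + 4 e⁻ — 4 mol e⁻ per mol O₂, so n(O₂) = 1.930/4 = 0.4825 mol.
V = nRT/P = (0.4825 × 8.314 × 273) / (157 × 10³) = 0.00698 m³ = 6.98 L.

6.98 L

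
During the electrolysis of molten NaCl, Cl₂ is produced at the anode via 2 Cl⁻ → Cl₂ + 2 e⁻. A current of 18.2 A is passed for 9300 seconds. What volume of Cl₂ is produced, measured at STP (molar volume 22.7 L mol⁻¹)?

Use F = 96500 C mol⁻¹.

Q = I·t = 18.20 A × 9300.0 s = 169300 C.
n(e⁻) = Q/F = 169300 / 96500 = 1.754 mol.
2 electrons are transferred per Cl₂ molecule, so n(Cl₂) = 1.754 / 2 = 0.8770 mol.
V = n × V_m = 0.8770 × 22.7 = 19.9 L.

19.9 L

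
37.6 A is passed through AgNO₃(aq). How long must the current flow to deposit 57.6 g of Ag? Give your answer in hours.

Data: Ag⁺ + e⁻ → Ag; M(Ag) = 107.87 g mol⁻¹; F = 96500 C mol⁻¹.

n(Ag) = m/M = 57.6 / 107.87 = 0.5340 mol.
Each Ag atom requires 1 electron, so n(e⁻) = 1 × 0.5340 = 0.5340 mol.
Q = n(e⁻)·F = 0.5340 × 96500 = 51530 C.
t = Q/I = 51530 / 37.60 A = 1370 s = 0.381 h.

0.381 h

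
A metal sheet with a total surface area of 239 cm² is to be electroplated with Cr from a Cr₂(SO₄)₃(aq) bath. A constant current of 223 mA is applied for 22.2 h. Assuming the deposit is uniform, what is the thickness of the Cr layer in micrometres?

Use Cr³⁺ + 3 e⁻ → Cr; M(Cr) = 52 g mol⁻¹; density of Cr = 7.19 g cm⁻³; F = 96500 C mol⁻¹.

Q = I·t = 0.2230 × 79920 = 17820 C; n(e⁻) = 0.1847 mol.
n(Cr) = n(e⁻)/3 = 0.06156 mol, so m = 0.06156 × 52 = 3.201 g.
Volume = m/ρ = 3.201 / 7.19 = 0.4452 cm³.
Thickness = V/A = 0.4452 / 239 = 0.00186 cm = 18.6 μm.

18.6 μm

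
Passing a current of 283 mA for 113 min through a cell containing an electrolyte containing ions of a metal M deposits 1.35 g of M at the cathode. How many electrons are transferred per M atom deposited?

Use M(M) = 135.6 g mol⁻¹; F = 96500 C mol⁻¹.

Q = I·t = 0.2830 A × 6780.0 s = 1919 C, so n(e⁻) = 1919/96500 = 0.01988 mol.
n(M) deposited = 1.35 / 135.6 = 0.009956 mol.
Electrons per atom = n(e⁻)/n(M) = 0.01988 / 0.009956 = 2.00 ≈ 2, so the ion is M²⁺.

2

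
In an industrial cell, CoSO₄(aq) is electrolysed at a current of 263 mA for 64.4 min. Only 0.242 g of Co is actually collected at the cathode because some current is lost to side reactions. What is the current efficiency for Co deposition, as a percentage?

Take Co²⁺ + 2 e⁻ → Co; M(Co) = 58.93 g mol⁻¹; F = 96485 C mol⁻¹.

Q = I·t = 0.2630 × 3864.0 = 1016 C; n(e⁻) = 1016/96485 = 0.01053 mol.
Theoretical n(Co) = n(e⁻)/2 = 0.005266 mol, i.e. m_theo = 0.005266 × 58.93 = 0.3103 g.
Efficiency = m_actual / m_theo = 0.242 / 0.3103 = 78.0 %.

78.0 %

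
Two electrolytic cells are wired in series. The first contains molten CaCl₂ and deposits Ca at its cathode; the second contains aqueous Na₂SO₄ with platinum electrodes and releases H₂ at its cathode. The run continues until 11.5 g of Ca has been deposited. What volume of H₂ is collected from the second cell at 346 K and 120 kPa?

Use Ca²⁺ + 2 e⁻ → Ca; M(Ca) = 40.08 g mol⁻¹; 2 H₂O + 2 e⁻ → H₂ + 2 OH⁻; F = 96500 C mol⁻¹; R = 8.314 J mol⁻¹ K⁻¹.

n(Ca) = 11.5 / 40.08 = 0.2869 mol, so n(e⁻) = 2 × 0.2869 = 0.5739 mol.
The cells are in series, so the same 0.5739 mol of electrons passes through the second cell.
2 H₂O + 2 e⁻ → H₂ + 2 OH⁻ — 2 mol e⁻ per mol H₂, so n(H₂) = 0.5739/2 = 0.2869 mol.
V = nRT/P = (0.2869 × 8.314 × 346) / (120 × 10³) = 0.00688 m³ = 6.88 L.

6.88 L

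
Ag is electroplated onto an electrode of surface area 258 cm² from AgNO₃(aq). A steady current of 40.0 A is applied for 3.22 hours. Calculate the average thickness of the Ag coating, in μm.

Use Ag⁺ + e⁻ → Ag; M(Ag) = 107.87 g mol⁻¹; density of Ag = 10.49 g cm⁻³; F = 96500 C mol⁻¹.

Q = I·t = 40.00 × 11592 = 463700 C; n(e⁻) = 4.805 mol.
n(Ag) = n(e⁻)/1 = 4.805 mol, so m = 4.805 × 107.87 = 518.3 g.
Volume = m/ρ = 518.3 / 10.49 = 49.41 cm³.
Thickness = V/A = 49.41 / 258 = 0.192 cm = 1920 μm.

1920 μm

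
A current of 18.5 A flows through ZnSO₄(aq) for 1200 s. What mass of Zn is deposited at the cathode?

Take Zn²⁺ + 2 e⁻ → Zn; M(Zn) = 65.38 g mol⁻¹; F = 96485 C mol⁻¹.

Q = I·t = 18.50 A × 1200.0 s = 22200 C.
n(e⁻) = Q/F = 22200 / 96485 = 0.2301 mol.
Zn²⁺ + 2 e⁻ → Zn, so n(Zn) = n(e⁻)/2 = 0.1150 mol.
m = n·M = 0.1150 × 65.38 = 7.52 g.

7.52 g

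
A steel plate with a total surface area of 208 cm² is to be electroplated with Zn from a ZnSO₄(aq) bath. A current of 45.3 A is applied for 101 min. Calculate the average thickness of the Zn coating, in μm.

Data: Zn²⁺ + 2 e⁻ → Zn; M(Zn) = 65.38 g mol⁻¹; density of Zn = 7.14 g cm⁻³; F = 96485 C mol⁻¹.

Q = I·t = 45.30 × 6060.0 = 274500 C; n(e⁻) = 2.845 mol.
n(Zn) = n(e⁻)/2 = 1.423 mol, so m = 1.423 × 65.38 = 93.01 g.
Volume = m/ρ = 93.01 / 7.14 = 13.03 cm³.
Thickness = V/A = 13.03 / 208 = 0.0626 cm = 626 μm.

626 μm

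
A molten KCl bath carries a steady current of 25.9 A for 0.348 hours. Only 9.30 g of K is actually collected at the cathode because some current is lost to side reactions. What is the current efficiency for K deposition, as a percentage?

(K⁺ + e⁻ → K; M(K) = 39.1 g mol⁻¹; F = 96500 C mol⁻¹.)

70.7 %

Q = I·t = 25.90 × 1252.8 = 32450 C; n(e⁻) = 32450/96500 = 0.3362 mol.
Theoretical n(K) = n(e⁻)/1 = 0.3362 mol, i.e. m_theo = 0.3362 × 39.1 = 13.15 g.
Efficiency = m_actual / m_theo = 9.30 / 13.15 = 70.7 %.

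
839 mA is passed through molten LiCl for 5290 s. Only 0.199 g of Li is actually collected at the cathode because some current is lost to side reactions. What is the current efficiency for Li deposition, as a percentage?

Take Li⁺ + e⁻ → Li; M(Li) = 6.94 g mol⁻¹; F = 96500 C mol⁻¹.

Q = I·t = 0.8390 × 5290.0 = 4438 C; n(e⁻) = 4438/96500 = 0.04599 mol.
Theoretical n(Li) = n(e⁻)/1 = 0.04599 mol, i.e. m_theo = 0.04599 × 6.94 = 0.3192 g.
Efficiency = m_actual / m_theo = 0.199 / 0.3192 = 62.3 %.

62.3 %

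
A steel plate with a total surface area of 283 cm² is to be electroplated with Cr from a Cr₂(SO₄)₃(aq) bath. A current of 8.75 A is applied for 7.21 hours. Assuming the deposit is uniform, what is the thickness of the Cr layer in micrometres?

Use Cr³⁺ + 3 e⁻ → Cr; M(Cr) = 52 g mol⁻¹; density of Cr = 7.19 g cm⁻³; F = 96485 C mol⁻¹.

Q = I·t = 8.750 × 25956 = 227100 C; n(e⁻) = 2.354 mol.
n(Cr) = n(e⁻)/3 = 0.7846 mol, so m = 0.7846 × 52 = 40.80 g.
Volume = m/ρ = 40.80 / 7.19 = 5.675 cm³.
Thickness = V/A = 5.675 / 283 = 0.0201 cm = 201 μm.

201 μm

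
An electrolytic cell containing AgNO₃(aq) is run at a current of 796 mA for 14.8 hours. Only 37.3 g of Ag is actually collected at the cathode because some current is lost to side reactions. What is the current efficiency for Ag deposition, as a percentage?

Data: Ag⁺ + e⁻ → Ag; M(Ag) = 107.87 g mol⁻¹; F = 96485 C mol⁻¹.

78.7 %

Q = I·t = 0.7960 × 53280 = 42410 C; n(e⁻) = 42410/96485 = 0.4396 mol.
Theoretical n(Ag) = n(e⁻)/1 = 0.4396 mol, i.e. m_theo = 0.4396 × 107.87 = 47.42 g.
Efficiency = m_actual / m_theo = 37.3 / 47.42 = 78.7 %.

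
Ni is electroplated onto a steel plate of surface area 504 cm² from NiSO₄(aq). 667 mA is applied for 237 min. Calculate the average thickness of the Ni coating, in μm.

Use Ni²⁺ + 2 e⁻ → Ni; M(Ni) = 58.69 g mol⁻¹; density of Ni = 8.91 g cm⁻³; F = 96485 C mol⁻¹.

Q = I·t = 0.6670 × 14220 = 9485 C; n(e⁻) = 0.09830 mol.
n(Ni) = n(e⁻)/2 = 0.04915 mol, so m = 0.04915 × 58.69 = 2.885 g.
Volume = m/ρ = 2.885 / 8.91 = 0.3238 cm³.
Thickness = V/A = 0.3238 / 504 = 6.42 × 10⁻⁴ cm = 6.42 μm.

6.42 μm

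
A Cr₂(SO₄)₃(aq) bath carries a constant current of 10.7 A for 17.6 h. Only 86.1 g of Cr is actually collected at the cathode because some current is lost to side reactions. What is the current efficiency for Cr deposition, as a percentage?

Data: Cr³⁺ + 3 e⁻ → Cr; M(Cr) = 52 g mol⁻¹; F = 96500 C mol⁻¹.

Q = I·t = 10.70 × 63360 = 678000 C; n(e⁻) = 678000/96500 = 7.025 mol.
Theoretical n(Cr) = n(e⁻)/3 = 2.342 mol, i.e. m_theo = 2.342 × 52 = 121.8 g.
Efficiency = m_actual / m_theo = 86.1 / 121.8 = 70.7 %.

70.7 %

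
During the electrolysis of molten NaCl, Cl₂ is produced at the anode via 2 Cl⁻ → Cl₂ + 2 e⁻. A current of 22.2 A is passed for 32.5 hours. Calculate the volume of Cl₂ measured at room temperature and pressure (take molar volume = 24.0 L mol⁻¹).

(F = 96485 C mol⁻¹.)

323 L

Q = I·t = 22.20 A × 117000 s = 2597000 C.
n(e⁻) = Q/F = 2597000 / 96485 = 26.92 mol.
2 electrons are transferred per Cl₂ molecule, so n(Cl₂) = 26.92 / 2 = 13.46 mol.
V = n × V_m = 13.46 × 24.0 = 323 L.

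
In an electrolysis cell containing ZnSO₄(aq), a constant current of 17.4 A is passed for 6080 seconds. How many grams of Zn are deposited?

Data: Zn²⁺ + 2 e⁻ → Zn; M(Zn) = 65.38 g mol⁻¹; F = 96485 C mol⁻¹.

Q = I·t = 17.40 A × 6080.0 s = 105800 C.
n(e⁻) = Q/F = 105800 / 96485 = 1.096 mol.
Zn²⁺ + 2 e⁻ → Zn, so n(Zn) = n(e⁻)/2 = 0.5482 mol.
m = n·M = 0.5482 × 65.38 = 35.8 g.

35.8 g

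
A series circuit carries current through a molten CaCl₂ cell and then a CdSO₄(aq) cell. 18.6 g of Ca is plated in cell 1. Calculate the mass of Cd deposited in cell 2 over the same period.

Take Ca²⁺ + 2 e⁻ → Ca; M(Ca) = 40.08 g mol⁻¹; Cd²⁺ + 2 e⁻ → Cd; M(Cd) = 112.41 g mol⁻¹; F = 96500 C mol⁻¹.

n(Ca) = 18.6 / 40.08 = 0.4641 mol.
Since Ca²⁺ + 2 e⁻ → Ca, n(e⁻) passed = 2 × 0.4641 = 0.9281 mol.
Cells in series carry the same charge, so the same 0.9281 mol of electrons passes through cell 2.
Cd²⁺ + 2 e⁻ → Cd, so n(Cd) = 0.9281 / 2 = 0.4641 mol.
m(Cd) = 0.4641 × 112.41 = 52.2 g.

52.2 g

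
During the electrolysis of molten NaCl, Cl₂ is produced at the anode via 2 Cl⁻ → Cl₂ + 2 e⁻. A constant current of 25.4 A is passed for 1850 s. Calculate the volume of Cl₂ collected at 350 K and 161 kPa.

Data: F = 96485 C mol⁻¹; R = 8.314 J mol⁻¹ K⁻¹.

4.40 L

Q = I·t = 25.40 A × 1850.0 s = 46990 C.
n(e⁻) = Q/F = 46990 / 96485 = 0.4870 mol.
2 electrons are transferred per Cl₂ molecule, so n(Cl₂) = 0.4870 / 2 = 0.2435 mol.
V = nRT/P = (0.2435 × 8.314 × 350) / (161 × 10³ Pa) = 0.00440 m³ = 4.40 L.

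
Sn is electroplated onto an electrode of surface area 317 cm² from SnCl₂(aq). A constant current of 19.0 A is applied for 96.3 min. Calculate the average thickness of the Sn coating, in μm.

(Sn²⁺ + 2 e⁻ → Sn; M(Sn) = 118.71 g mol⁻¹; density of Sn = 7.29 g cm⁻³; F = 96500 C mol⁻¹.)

Q = I·t = 19.00 × 5778.0 = 109800 C; n(e⁻) = 1.138 mol.
n(Sn) = n(e⁻)/2 = 0.5688 mol, so m = 0.5688 × 118.71 = 67.52 g.
Volume = m/ρ = 67.52 / 7.29 = 9.263 cm³.
Thickness = V/A = 9.263 / 317 = 0.0292 cm = 292 μm.

292 μm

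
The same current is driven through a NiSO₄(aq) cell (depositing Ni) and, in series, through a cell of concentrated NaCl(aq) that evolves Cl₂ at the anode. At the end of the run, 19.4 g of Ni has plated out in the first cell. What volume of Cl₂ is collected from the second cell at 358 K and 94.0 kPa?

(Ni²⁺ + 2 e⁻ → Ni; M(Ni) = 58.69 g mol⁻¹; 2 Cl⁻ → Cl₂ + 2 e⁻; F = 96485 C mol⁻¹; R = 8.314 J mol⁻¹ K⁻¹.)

10.5 L

n(Ni) = 19.4 / 58.69 = 0.3306 mol, so n(e⁻) = 2 × 0.3306 = 0.6611 mol.
The cells are in series, so the same 0.6611 mol of electrons passes through the second cell.
2 Cl⁻ → Cl₂ + 2 e⁻ — 2 mol e⁻ per mol Cl₂, so n(Cl₂) = 0.6611/2 = 0.3306 mol.
V = nRT/P = (0.3306 × 8.314 × 358) / (94.0 × 10³) = 0.0105 m³ = 10.5 L.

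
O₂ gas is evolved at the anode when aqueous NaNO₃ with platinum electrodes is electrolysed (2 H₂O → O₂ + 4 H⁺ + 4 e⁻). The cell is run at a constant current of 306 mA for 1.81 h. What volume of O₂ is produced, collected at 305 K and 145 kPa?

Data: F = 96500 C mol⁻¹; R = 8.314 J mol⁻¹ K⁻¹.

Q = I·t = 0.3060 A × 6516.0 s = 1994 C.
n(e⁻) = Q/F = 1994 / 96500 = 0.02066 mol.
4 electrons are transferred per O₂ molecule, so n(O₂) = 0.02066 / 4 = 0.005166 mol.
V = nRT/P = (0.005166 × 8.314 × 305) / (145 × 10³ Pa) = 9.03 × 10⁻⁵ m³ = 0.0903 L.

0.0903 L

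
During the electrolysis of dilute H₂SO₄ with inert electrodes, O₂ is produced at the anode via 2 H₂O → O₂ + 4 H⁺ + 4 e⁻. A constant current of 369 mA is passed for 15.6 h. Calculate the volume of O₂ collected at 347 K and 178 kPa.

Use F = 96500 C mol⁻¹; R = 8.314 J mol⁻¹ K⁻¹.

0.870 L

Q = I·t = 0.3690 A × 56160 s = 20720 C.
n(e⁻) = Q/F = 20720 / 96500 = 0.2147 mol.
4 electrons are transferred per O₂ molecule, so n(O₂) = 0.2147 / 4 = 0.05369 mol.
V = nRT/P = (0.05369 × 8.314 × 347) / (178 × 10³ Pa) = 8.70 × 10⁻⁴ m³ = 0.870 L.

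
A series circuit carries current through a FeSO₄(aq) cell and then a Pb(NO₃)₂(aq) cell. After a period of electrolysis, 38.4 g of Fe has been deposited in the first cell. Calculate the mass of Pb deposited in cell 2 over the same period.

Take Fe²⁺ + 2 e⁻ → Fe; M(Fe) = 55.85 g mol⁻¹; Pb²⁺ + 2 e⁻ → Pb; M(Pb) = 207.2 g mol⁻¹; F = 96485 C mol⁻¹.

n(Fe) = 38.4 / 55.85 = 0.6876 mol.
Since Fe²⁺ + 2 e⁻ → Fe, n(e⁻) passed = 2 × 0.6876 = 1.375 mol.
Cells in series carry the same charge, so the same 1.375 mol of electrons passes through cell 2.
Pb²⁺ + 2 e⁻ → Pb, so n(Pb) = 1.375 / 2 = 0.6876 mol.
m(Pb) = 0.6876 × 207.2 = 142 g.

142 g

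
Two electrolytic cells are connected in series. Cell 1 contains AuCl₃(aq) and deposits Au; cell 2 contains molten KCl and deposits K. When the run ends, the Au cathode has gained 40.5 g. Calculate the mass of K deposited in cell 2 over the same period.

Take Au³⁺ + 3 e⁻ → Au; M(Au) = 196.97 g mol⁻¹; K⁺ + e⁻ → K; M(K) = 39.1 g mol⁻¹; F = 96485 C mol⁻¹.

n(Au) = 40.5 / 196.97 = 0.2056 mol.
Since Au³⁺ + 3 e⁻ → Au, n(e⁻) passed = 3 × 0.2056 = 0.6168 mol.
Cells in series carry the same charge, so the same 0.6168 mol of electrons passes through cell 2.
K⁺ + e⁻ → K, so n(K) = 0.6168 / 1 = 0.6168 mol.
m(K) = 0.6168 × 39.1 = 24.1 g.

24.1 g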